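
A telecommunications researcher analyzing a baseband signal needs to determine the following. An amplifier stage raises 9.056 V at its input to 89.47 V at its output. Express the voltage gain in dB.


Voltage gain in dB:
G = 20 * log10(Vout / Vin)
  = 20 * log10(89.47 / 9.056)
  = 20 * log10(9.879638)
  = 20 * 0.994741
  = 19.89 dB

19.89 dB


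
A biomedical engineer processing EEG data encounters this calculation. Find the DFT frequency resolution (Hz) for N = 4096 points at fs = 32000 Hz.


DFT frequency resolution:
df = fs / N
   = 32000 / 4096
   = 7.8125 Hz

7.8125 Hz


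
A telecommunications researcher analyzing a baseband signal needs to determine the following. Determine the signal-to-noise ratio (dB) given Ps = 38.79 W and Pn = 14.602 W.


SNR in decibels:
SNR = 10 * log10(Ps / Pn)
    = 10 * log10(38.79 / 14.602)
    = 10 * log10(2.6565)
    = 10 * 0.4243
    = 4.24 dB

4.24 dB


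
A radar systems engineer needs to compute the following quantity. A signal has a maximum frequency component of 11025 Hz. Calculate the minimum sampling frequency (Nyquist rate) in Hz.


The Nyquist rate is twice the maximum frequency component.
fs_min = 2 * fmax
      = 2 * 11025
      = 22050 Hz

22050


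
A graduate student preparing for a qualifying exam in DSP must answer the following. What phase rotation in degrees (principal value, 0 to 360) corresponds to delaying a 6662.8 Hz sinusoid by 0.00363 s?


Phase shift from frequency and time delay:
phi = 360 * f * t_delay
    = 360 * 6662.8 * 0.00363
    = 8706.95 degrees
    mod 360 = 66.95 degrees

66.95 degrees


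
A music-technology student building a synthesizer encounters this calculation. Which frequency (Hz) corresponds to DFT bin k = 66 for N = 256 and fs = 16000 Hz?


Frequency of DFT bin k:
f_k = k * fs / N
    = 66 * 16000 / 256
    = 1056000 / 256
    = 4125.0 Hz

4125.0 Hz


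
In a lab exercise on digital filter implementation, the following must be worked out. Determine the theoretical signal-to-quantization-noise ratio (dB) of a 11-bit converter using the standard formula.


Theoretical SNR for a full-scale sinusoid:
SNR = 6.02 * N + 1.76
    = 6.02 * 11 + 1.76
    = 66.22 + 1.76
    = 67.98 dB

67.98 dB


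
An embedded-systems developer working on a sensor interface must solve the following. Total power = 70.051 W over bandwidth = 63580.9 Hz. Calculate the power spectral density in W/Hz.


Power spectral density:
PSD = P / BW
    = 70.051 / 63580.9
    = 0.00110176 W/Hz

0.00110176 W/Hz


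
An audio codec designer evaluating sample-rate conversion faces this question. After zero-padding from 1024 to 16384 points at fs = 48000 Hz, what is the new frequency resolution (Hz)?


Frequency resolution after zero-padding:
N_padded = 1024 * 16 = 16384
df = fs / N_padded
   = 48000 / 16384
   = 2.9297 Hz

2.9297 Hz


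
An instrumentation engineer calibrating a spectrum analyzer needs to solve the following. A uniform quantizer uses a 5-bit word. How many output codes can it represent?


Number of quantization levels = 2^N
= 2^5
= 32

32


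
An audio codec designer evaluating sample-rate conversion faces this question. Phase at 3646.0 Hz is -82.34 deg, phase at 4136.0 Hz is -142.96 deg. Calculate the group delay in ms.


Group delay from phase difference:
tau = -d(phi)/d(omega)
d(phi) = -60.62 deg = -1.058019 rad
d(omega) = 2*pi*(4136.0 - 3646.0) = 3078.7608 rad/s
tau = -(-1.058019) / 3078.7608
    = 0.3437 ms

0.3437 ms


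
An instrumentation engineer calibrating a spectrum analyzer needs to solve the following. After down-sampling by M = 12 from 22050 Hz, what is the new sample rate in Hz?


Decimation reduces the sample rate:
fs_out = fs_in / M
       = 22050 / 12
       = 1837.5 Hz

1837.5 Hz


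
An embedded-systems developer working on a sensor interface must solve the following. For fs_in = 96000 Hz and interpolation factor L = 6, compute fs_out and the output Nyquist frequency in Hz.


Step 1 — output sample rate after interpolation by L:
fs_out = L * fs_in = 6 * 96000 = 576000 Hz

Step 2 — Nyquist frequency of the output stream:
f_Nyq = fs_out / 2 = 576000 / 2 = 288000.0 Hz

fs_out = 576000 Hz; f_Nyquist = 288000.0 Hz


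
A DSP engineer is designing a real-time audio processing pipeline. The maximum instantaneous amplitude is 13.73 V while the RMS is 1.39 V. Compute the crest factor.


Crest factor is the ratio of peak to RMS:
CF = V_peak / V_rms
   = 13.73 / 1.39
   = 9.8777

9.8777


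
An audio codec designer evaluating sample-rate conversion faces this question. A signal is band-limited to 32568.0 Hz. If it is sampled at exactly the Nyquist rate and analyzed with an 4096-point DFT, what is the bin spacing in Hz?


Step 1 — Nyquist sampling rate:
fs = 2 * fmax = 2 * 32568.0 = 65136.0 Hz

Step 2 — DFT bin spacing:
df = fs / N = 65136.0 / 4096 = 15.9023 Hz

15.9023 Hz


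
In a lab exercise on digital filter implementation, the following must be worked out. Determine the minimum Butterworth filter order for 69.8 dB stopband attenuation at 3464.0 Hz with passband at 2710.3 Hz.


Butterworth filter order formula:
n = log10(10^(A/10) - 1) / (2 * log10(f_stop/f_pass))
10^(69.8/10) - 1 = 9549924.8602
f_stop/f_pass = 3464.0 / 2710.3 = 1.2781
n = 32.7513 -> ceil = 33

33


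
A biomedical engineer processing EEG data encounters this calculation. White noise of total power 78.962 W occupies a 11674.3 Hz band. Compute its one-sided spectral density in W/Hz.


Power spectral density:
PSD = P / BW
    = 78.962 / 11674.3
    = 0.00676375 W/Hz

0.00676375 W/Hz


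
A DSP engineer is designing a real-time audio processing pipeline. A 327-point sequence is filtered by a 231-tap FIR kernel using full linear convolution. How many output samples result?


Linear convolution output length:
L = N + M - 1
  = 327 + 231 - 1
  = 557 samples

557


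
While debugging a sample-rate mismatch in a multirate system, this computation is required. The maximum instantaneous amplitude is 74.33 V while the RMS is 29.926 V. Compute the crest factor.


Crest factor is the ratio of peak to RMS:
CF = V_peak / V_rms
   = 74.33 / 29.926
   = 2.4838

2.4838


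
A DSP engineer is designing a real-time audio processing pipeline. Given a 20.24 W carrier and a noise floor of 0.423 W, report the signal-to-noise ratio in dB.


SNR in decibels:
SNR = 10 * log10(Ps / Pn)
    = 10 * log10(20.24 / 0.423)
    = 10 * log10(47.8487)
    = 10 * 1.6799
    = 16.8 dB

16.8 dB


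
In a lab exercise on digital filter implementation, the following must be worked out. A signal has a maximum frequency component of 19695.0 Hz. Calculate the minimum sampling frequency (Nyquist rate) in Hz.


The Nyquist rate is twice the maximum frequency component.
fs_min = 2 * fmax
      = 2 * 19695.0
      = 39390.0 Hz

39390.0


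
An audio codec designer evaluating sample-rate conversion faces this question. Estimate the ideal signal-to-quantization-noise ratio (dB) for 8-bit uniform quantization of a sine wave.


Theoretical SNR for a full-scale sinusoid:
SNR = 6.02 * N + 1.76
    = 6.02 * 8 + 1.76
    = 48.16 + 1.76
    = 49.92 dB

49.92 dB


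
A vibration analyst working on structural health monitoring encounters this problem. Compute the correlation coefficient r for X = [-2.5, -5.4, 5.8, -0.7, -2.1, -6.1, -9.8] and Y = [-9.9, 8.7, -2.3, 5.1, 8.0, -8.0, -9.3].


Pearson correlation coefficient (population):
r = cov(X,Y) / (std(X) * std(Y))
Mean X = -2.9714, Mean Y = -1.1
Cov(X,Y) = 8.731429
Std(X) = 4.557479, Std(Y) = 7.662711
r = 0.25

0.25


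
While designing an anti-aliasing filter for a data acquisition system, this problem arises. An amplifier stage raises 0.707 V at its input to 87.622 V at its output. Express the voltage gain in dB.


Voltage gain in dB:
G = 20 * log10(Vout / Vin)
  = 20 * log10(87.622 / 0.707)
  = 20 * log10(123.934936)
  = 20 * 2.093194
  = 41.86 dB

41.86 dB


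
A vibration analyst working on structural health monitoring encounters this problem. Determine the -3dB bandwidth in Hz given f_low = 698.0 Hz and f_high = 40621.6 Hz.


Bandwidth is the difference of -3dB frequencies:
BW = f_high - f_low
   = 40621.6 - 698.0
   = 39923.6 Hz

39923.6 Hz


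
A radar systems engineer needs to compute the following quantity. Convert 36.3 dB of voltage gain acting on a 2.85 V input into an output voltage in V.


Output voltage from dB gain:
V_out = V_in * 10^(gain_dB / 20)
      = 2.85 * 10^(36.3 / 20)
      = 2.85 * 65.313055
      = 186.1422 V

186.1422 V


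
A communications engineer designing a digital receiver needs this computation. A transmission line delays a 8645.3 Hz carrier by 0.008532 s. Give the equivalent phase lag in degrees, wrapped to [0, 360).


Phase shift from frequency and time delay:
phi = 360 * f * t_delay
    = 360 * 8645.3 * 0.008532
    = 26554.21 degrees
    mod 360 = 274.21 degrees

274.21 degrees


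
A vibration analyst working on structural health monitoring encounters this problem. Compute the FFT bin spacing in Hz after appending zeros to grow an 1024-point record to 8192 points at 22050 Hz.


Frequency resolution after zero-padding:
N_padded = 1024 * 8 = 8192
df = fs / N_padded
   = 22050 / 8192
   = 2.6917 Hz

2.6917 Hz


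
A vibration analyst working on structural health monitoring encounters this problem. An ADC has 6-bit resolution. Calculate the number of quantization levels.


Number of quantization levels = 2^N
= 2^6
= 64

64


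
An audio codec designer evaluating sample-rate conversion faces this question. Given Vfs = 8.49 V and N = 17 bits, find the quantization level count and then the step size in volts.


Step 1 — number of quantization levels:
L = 2^N = 2^17 = 131072

Step 2 — LSB step size:
delta = Vfs / L
      = 8.49 / 131072
      = 6.477e-05 V

Levels = 131072; step size = 6.477e-05 V


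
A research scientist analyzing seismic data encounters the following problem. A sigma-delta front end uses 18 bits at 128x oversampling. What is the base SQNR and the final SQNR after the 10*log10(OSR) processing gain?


Step 1 — baseline SQNR at Nyquist:
SQNR_base = 6.02*N + 1.76
          = 6.02*18 + 1.76
          = 110.12 dB

Step 2 — oversampling processing gain:
G = 10*log10(OSR) = 10*log10(128) = 21.07 dB

Step 3 — total:
SQNR_total = 110.12 + 21.07 = 131.19 dB

Base SQNR = 110.12 dB; oversampled SQNR = 131.19 dB


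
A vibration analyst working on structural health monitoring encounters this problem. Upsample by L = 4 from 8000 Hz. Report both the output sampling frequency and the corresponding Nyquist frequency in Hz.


Step 1 — output sample rate after interpolation by L:
fs_out = L * fs_in = 4 * 8000 = 32000 Hz

Step 2 — Nyquist frequency of the output stream:
f_Nyq = fs_out / 2 = 32000 / 2 = 16000.0 Hz

fs_out = 32000 Hz; f_Nyquist = 16000.0 Hz


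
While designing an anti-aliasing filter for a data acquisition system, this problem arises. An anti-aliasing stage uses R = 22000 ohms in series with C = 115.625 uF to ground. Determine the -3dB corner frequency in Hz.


Cutoff frequency of a first-order RC filter:
fc = 1 / (2 * pi * R * C)
C = 115.625 uF = 0.000115625 F
fc = 1 / (2 * pi * 22000 * 0.000115625)
   = 1 / 15.982852625138
   = 0.062567 Hz

0.062567 Hz


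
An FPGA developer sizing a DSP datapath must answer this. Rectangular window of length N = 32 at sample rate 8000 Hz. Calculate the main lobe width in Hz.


Main lobe width for a rectangular window:
Width = 2 * fs / N
      = 2 * 8000 / 32
      = 16000 / 32
      = 500.0 Hz

500.0 Hz


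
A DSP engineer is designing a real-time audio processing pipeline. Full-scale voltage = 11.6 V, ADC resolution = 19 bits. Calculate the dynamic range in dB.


Dynamic range from full-scale to LSB:
V_min = V_max / 2^bits = 11.6 / 2^19
DR = 20 * log10(V_max / V_min)
   = 20 * log10(2^19)
   = 20 * 19 * log10(2)
   = 114.39 dB

114.39 dB


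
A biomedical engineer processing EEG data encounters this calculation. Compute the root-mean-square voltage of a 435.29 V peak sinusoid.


RMS voltage for a sinusoidal waveform:
V_rms = V_peak / sqrt(2)
      = 435.29 / 1.414214
      = 307.797 V

307.797 V


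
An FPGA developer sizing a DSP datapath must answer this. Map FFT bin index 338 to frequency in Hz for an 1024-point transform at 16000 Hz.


Frequency of DFT bin k:
f_k = k * fs / N
    = 338 * 16000 / 1024
    = 5408000 / 1024
    = 5281.25 Hz

5281.25 Hz


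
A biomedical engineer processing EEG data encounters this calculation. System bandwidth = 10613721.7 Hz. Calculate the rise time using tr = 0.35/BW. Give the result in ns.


Rise time from bandwidth relationship:
tr = 0.35 / BW
   = 0.35 / 10613721.7
   = 3.297618026e-08 s
   = 32.9762 ns

32.9762 ns


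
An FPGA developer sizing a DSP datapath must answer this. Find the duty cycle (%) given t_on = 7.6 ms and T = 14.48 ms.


Duty cycle as a percentage:
DC = (t_on / T) * 100
   = (7.6 / 14.48) * 100
   = 0.524862 * 100
   = 52.49 %

52.49 %


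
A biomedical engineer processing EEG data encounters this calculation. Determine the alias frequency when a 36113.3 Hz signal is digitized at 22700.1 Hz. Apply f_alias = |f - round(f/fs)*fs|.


Compute the nearest integer multiple of fs to the signal:
n = round(36113.3 / 22700.1) = 2
f_alias = |36113.3 - 2 * 22700.1|
        = |36113.3 - 45400.2|
        = 9286.9 Hz

9286.9


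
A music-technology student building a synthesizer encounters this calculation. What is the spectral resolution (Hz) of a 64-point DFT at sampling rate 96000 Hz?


DFT frequency resolution:
df = fs / N
   = 96000 / 64
   = 1500.0 Hz

1500.0 Hz


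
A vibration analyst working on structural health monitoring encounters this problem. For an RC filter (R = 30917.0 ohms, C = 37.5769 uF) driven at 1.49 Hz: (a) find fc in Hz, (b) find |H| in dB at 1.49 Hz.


Step 1 — cutoff frequency:
fc = 1 / (2*pi*R*C)
C = 37.5769 uF = 3.75769e-05 F
fc = 1 / (2*pi*30917.0*3.75769e-05)
   = 0.136994 Hz

Step 2 — magnitude at f = 1.49 Hz:
|H(f)| = 1 / sqrt(1 + (f/fc)^2)
f/fc = 1.49 / 0.136994 = 10.876389
|H| = 1 / sqrt(1 + 118.295838) = 0.0915561
|H|_dB = 20*log10(0.0915561) = -20.77 dB

fc = 0.136994 Hz; |H(1.49 Hz)| = -20.77 dB


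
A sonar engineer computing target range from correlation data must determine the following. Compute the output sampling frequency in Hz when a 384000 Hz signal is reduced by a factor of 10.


Decimation reduces the sample rate:
fs_out = fs_in / M
       = 384000 / 10
       = 38400.0 Hz

38400.0 Hz


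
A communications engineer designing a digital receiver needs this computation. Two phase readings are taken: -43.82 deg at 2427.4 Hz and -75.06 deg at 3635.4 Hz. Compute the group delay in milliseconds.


Group delay from phase difference:
tau = -d(phi)/d(omega)
d(phi) = -31.24 deg = -0.545241 rad
d(omega) = 2*pi*(3635.4 - 2427.4) = 7590.0879 rad/s
tau = -(-0.545241) / 7590.0879
    = 0.0718 ms

0.0718 ms


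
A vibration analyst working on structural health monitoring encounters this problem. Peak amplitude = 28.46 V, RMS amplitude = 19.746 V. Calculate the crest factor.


Crest factor is the ratio of peak to RMS:
CF = V_peak / V_rms
   = 28.46 / 19.746
   = 1.4413

1.4413


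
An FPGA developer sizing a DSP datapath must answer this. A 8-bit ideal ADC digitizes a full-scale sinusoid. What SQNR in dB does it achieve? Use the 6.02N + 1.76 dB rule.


Theoretical SNR for a full-scale sinusoid:
SNR = 6.02 * N + 1.76
    = 6.02 * 8 + 1.76
    = 48.16 + 1.76
    = 49.92 dB

49.92 dB


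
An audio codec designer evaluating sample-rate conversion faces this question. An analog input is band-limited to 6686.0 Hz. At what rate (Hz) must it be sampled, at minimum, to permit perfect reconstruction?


The Nyquist rate is twice the maximum frequency component.
fs_min = 2 * fmax
      = 2 * 6686.0
      = 13372.0 Hz

13372.0


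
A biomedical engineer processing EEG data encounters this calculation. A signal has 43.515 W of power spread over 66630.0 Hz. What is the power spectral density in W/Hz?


Power spectral density:
PSD = P / BW
    = 43.515 / 66630.0
    = 0.00065308 W/Hz

0.00065308 W/Hz


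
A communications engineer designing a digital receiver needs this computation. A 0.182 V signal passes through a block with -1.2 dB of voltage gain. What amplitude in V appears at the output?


Output voltage from dB gain:
V_out = V_in * 10^(gain_dB / 20)
      = 0.182 * 10^(-1.2 / 20)
      = 0.182 * 0.870964
      = 0.1585 V

0.1585 V


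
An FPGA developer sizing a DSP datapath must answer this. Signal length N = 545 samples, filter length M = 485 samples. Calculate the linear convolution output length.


Linear convolution output length:
L = N + M - 1
  = 545 + 485 - 1
  = 1029 samples

1029


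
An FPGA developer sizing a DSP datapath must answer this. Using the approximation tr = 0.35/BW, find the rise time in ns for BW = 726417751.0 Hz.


Rise time from bandwidth relationship:
tr = 0.35 / BW
   = 0.35 / 726417751.0
   = 4.818164197e-10 s
   = 0.4818 ns

0.4818 ns


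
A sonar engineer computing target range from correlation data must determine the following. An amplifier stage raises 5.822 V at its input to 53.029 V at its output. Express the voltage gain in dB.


Voltage gain in dB:
G = 20 * log10(Vout / Vin)
  = 20 * log10(53.029 / 5.822)
  = 20 * log10(9.108382)
  = 20 * 0.959441
  = 19.19 dB

19.19 dB


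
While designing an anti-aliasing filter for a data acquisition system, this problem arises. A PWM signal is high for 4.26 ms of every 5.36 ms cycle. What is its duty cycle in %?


Duty cycle as a percentage:
DC = (t_on / T) * 100
   = (4.26 / 5.36) * 100
   = 0.794776 * 100
   = 79.48 %

79.48 %


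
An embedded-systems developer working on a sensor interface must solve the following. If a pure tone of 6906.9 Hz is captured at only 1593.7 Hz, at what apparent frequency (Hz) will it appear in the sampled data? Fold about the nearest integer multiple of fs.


Compute the nearest integer multiple of fs to the signal:
n = round(6906.9 / 1593.7) = 4
f_alias = |6906.9 - 4 * 1593.7|
        = |6906.9 - 6374.8|
        = 532.1 Hz

532.1


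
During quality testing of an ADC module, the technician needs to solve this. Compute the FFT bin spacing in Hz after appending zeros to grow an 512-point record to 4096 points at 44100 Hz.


Frequency resolution after zero-padding:
N_padded = 512 * 8 = 4096
df = fs / N_padded
   = 44100 / 4096
   = 10.7666 Hz

10.7666 Hz


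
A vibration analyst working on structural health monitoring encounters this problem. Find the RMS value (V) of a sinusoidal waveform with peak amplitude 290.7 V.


RMS voltage for a sinusoidal waveform:
V_rms = V_peak / sqrt(2)
      = 290.7 / 1.414214
      = 205.556 V

205.556 V


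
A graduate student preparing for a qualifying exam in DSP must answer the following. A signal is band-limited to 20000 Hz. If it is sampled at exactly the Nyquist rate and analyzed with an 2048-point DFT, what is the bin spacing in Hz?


Step 1 — Nyquist sampling rate:
fs = 2 * fmax = 2 * 20000 = 40000 Hz

Step 2 — DFT bin spacing:
df = fs / N = 40000 / 2048 = 19.5312 Hz

19.5312 Hz


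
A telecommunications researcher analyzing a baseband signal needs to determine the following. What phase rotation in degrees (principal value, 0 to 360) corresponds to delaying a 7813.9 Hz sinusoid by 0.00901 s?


Phase shift from frequency and time delay:
phi = 360 * f * t_delay
    = 360 * 7813.9 * 0.00901
    = 25345.17 degrees
    mod 360 = 145.17 degrees

145.17 degrees


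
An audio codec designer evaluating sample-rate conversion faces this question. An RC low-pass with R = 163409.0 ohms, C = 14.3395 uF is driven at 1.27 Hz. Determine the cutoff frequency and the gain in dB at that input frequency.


Step 1 — cutoff frequency:
fc = 1 / (2*pi*R*C)
C = 14.3395 uF = 1.43395e-05 F
fc = 1 / (2*pi*163409.0*1.43395e-05)
   = 0.067922 Hz

Step 2 — magnitude at f = 1.27 Hz:
|H(f)| = 1 / sqrt(1 + (f/fc)^2)
f/fc = 1.27 / 0.067922 = 18.697918
|H| = 1 / sqrt(1 + 349.612138) = 0.0534056
|H|_dB = 20*log10(0.0534056) = -25.45 dB

fc = 0.067922 Hz; |H(1.27 Hz)| = -25.45 dB


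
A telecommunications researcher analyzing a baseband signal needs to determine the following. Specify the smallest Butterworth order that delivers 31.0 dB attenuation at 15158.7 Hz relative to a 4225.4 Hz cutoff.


Butterworth filter order formula:
n = log10(10^(A/10) - 1) / (2 * log10(f_stop/f_pass))
10^(31.0/10) - 1 = 1257.9254
f_stop/f_pass = 15158.7 / 4225.4 = 3.5875
n = 2.7935 -> ceil = 3

3


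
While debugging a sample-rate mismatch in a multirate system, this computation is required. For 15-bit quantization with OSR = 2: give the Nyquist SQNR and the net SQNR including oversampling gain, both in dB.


Step 1 — baseline SQNR at Nyquist:
SQNR_base = 6.02*N + 1.76
          = 6.02*15 + 1.76
          = 92.06 dB

Step 2 — oversampling processing gain:
G = 10*log10(OSR) = 10*log10(2) = 3.01 dB

Step 3 — total:
SQNR_total = 92.06 + 3.01 = 95.07 dB

Base SQNR = 92.06 dB; oversampled SQNR = 95.07 dB


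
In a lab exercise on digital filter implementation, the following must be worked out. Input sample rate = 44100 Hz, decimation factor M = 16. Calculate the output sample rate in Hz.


Decimation reduces the sample rate:
fs_out = fs_in / M
       = 44100 / 16
       = 2756.25 Hz

2756.25 Hz


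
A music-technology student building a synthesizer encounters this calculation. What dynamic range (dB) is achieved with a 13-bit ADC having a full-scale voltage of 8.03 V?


Dynamic range from full-scale to LSB:
V_min = V_max / 2^bits = 8.03 / 2^13
DR = 20 * log10(V_max / V_min)
   = 20 * log10(2^13)
   = 20 * 13 * log10(2)
   = 78.27 dB

78.27 dB


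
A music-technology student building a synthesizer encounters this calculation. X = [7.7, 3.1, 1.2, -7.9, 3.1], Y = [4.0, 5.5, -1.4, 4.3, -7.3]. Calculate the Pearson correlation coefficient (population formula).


Pearson correlation coefficient (population):
r = cov(X,Y) / (std(X) * std(Y))
Mean X = 1.44, Mean Y = 1.02
Cov(X,Y) = -3.5548
Std(X) = 5.137937, Std(Y) = 4.791409
r = -0.1444

-0.1444


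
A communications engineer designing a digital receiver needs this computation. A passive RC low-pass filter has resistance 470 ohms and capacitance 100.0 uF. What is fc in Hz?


Cutoff frequency of a first-order RC filter:
fc = 1 / (2 * pi * R * C)
C = 100.0 uF = 0.0001 F
fc = 1 / (2 * pi * 470 * 0.0001)
   = 1 / 0.29530970943744
   = 3.386275 Hz

3.386275 Hz


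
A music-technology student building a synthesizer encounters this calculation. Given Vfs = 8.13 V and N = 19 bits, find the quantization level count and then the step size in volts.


Step 1 — number of quantization levels:
L = 2^N = 2^19 = 524288

Step 2 — LSB step size:
delta = Vfs / L
      = 8.13 / 524288
      = 1.551e-05 V

Levels = 524288; step size = 1.551e-05 V


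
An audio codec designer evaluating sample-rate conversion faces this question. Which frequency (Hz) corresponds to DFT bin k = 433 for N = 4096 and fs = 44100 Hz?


Frequency of DFT bin k:
f_k = k * fs / N
    = 433 * 44100 / 4096
    = 19095300 / 4096
    = 4661.938 Hz

4661.938 Hz


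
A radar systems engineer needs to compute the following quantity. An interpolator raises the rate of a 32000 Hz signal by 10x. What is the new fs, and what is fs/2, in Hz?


Step 1 — output sample rate after interpolation by L:
fs_out = L * fs_in = 10 * 32000 = 320000 Hz

Step 2 — Nyquist frequency of the output stream:
f_Nyq = fs_out / 2 = 320000 / 2 = 160000.0 Hz

fs_out = 320000 Hz; f_Nyquist = 160000.0 Hz


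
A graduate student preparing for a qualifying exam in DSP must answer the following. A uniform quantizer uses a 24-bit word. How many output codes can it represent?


Number of quantization levels = 2^N
= 2^24
= 16777216

16777216


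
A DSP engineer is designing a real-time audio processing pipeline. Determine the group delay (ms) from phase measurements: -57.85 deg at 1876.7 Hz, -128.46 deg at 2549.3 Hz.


Group delay from phase difference:
tau = -d(phi)/d(omega)
d(phi) = -70.61 deg = -1.232377 rad
d(omega) = 2*pi*(2549.3 - 1876.7) = 4226.0704 rad/s
tau = -(-1.232377) / 4226.0704
    = 0.2916 ms

0.2916 ms


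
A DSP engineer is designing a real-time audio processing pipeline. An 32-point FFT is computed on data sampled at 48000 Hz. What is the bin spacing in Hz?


DFT frequency resolution:
df = fs / N
   = 48000 / 32
   = 1500.0 Hz

1500.0 Hz


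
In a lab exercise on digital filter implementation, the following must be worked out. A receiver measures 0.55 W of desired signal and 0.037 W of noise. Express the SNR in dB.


SNR in decibels:
SNR = 10 * log10(Ps / Pn)
    = 10 * log10(0.55 / 0.037)
    = 10 * log10(14.8649)
    = 10 * 1.1722
    = 11.72 dB

11.72 dB


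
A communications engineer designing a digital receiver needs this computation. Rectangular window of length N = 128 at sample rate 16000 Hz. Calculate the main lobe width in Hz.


Main lobe width for a rectangular window:
Width = 2 * fs / N
      = 2 * 16000 / 128
      = 32000 / 128
      = 250.0 Hz

250.0 Hz


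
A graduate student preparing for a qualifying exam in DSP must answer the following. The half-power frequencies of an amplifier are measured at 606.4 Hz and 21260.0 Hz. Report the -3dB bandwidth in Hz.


Bandwidth is the difference of -3dB frequencies:
BW = f_high - f_low
   = 21260.0 - 606.4
   = 20653.6 Hz

20653.6 Hz


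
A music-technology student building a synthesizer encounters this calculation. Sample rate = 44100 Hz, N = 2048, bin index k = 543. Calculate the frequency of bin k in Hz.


Frequency of DFT bin k:
f_k = k * fs / N
    = 543 * 44100 / 2048
    = 23946300 / 2048
    = 11692.529 Hz

11692.529 Hz


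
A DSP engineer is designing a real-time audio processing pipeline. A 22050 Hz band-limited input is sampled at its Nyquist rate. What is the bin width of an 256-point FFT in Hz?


Step 1 — Nyquist sampling rate:
fs = 2 * fmax = 2 * 22050 = 44100 Hz

Step 2 — DFT bin spacing:
df = fs / N = 44100 / 256 = 172.2656 Hz

172.2656 Hz


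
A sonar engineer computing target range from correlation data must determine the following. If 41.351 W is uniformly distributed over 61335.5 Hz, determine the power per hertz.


Power spectral density:
PSD = P / BW
    = 41.351 / 61335.5
    = 0.00067418 W/Hz

0.00067418 W/Hz


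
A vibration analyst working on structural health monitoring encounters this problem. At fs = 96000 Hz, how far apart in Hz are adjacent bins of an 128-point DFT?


DFT frequency resolution:
df = fs / N
   = 96000 / 128
   = 750.0 Hz

750.0 Hz


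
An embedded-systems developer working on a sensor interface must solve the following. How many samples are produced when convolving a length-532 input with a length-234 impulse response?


Linear convolution output length:
L = N + M - 1
  = 532 + 234 - 1
  = 765 samples

765


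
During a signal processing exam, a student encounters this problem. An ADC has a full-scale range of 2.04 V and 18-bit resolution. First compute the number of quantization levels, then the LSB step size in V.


Step 1 — number of quantization levels:
L = 2^N = 2^18 = 262144

Step 2 — LSB step size:
delta = Vfs / L
      = 2.04 / 262144
      = 7.78e-06 V

Levels = 262144; step size = 7.78e-06 V


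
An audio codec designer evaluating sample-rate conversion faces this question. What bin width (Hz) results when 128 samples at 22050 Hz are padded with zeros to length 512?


Frequency resolution after zero-padding:
N_padded = 128 * 4 = 512
df = fs / N_padded
   = 22050 / 512
   = 43.0664 Hz

43.0664 Hz


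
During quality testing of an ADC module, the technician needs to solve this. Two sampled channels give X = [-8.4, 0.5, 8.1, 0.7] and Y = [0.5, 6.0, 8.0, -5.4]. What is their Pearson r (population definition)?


Pearson correlation coefficient (population):
r = cov(X,Y) / (std(X) * std(Y))
Mean X = 0.225, Mean Y = 2.275
Cov(X,Y) = 14.443125
Std(X) = 5.846099, Std(Y) = 5.213144
r = 0.4739

0.4739


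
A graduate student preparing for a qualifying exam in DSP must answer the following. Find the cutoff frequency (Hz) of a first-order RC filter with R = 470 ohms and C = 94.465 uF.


Cutoff frequency of a first-order RC filter:
fc = 1 / (2 * pi * R * C)
C = 94.465 uF = 9.4465e-05 F
fc = 1 / (2 * pi * 470 * 9.4465e-05)
   = 1 / 0.27896431702008
   = 3.584688 Hz

3.584688 Hz


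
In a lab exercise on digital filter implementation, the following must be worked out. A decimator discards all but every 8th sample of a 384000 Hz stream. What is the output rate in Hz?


Decimation reduces the sample rate:
fs_out = fs_in / M
       = 384000 / 8
       = 48000.0 Hz

48000.0 Hz


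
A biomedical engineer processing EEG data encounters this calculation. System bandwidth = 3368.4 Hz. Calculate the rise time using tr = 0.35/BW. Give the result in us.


Rise time from bandwidth relationship:
tr = 0.35 / BW
   = 0.35 / 3368.4
   = 0.0001039068994 s
   = 103.9069 us

103.9069 us


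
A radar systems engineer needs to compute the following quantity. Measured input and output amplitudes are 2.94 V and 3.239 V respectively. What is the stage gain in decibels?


Voltage gain in dB:
G = 20 * log10(Vout / Vin)
  = 20 * log10(3.239 / 2.94)
  = 20 * log10(1.101701)
  = 20 * 0.042064
  = 0.84 dB

0.84 dB


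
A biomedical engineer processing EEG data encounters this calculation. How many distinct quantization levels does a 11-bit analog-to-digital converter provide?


Number of quantization levels = 2^N
= 2^11
= 2048

2048


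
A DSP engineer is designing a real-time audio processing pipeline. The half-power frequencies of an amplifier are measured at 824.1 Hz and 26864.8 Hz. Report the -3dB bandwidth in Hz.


Bandwidth is the difference of -3dB frequencies:
BW = f_high - f_low
   = 26864.8 - 824.1
   = 26040.7 Hz

26040.7 Hz


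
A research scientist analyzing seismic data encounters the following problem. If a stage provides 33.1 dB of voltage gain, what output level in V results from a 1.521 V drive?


Output voltage from dB gain:
V_out = V_in * 10^(gain_dB / 20)
      = 1.521 * 10^(33.1 / 20)
      = 1.521 * 45.185594
      = 68.7273 V

68.7273 V


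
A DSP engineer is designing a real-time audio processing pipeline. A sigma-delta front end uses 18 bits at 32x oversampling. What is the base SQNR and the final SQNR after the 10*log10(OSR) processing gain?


Step 1 — baseline SQNR at Nyquist:
SQNR_base = 6.02*N + 1.76
          = 6.02*18 + 1.76
          = 110.12 dB

Step 2 — oversampling processing gain:
G = 10*log10(OSR) = 10*log10(32) = 15.05 dB

Step 3 — total:
SQNR_total = 110.12 + 15.05 = 125.17 dB

Base SQNR = 110.12 dB; oversampled SQNR = 125.17 dB


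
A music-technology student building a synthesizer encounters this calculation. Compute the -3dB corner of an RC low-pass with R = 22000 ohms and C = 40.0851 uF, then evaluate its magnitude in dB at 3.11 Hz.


Step 1 — cutoff frequency:
fc = 1 / (2*pi*R*C)
C = 40.0851 uF = 4.00851e-05 F
fc = 1 / (2*pi*22000*4.00851e-05)
   = 0.180474 Hz

Step 2 — magnitude at f = 3.11 Hz:
|H(f)| = 1 / sqrt(1 + (f/fc)^2)
f/fc = 3.11 / 0.180474 = 17.232399
|H| = 1 / sqrt(1 + 296.955575) = 0.0579328
|H|_dB = 20*log10(0.0579328) = -24.74 dB

fc = 0.180474 Hz; |H(3.11 Hz)| = -24.74 dB


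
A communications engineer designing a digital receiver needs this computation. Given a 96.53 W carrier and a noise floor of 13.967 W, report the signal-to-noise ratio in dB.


SNR in decibels:
SNR = 10 * log10(Ps / Pn)
    = 10 * log10(96.53 / 13.967)
    = 10 * log10(6.9113)
    = 10 * 0.8396
    = 8.4 dB

8.4 dB


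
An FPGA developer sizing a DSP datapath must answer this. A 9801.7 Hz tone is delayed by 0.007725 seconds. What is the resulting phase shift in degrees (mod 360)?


Phase shift from frequency and time delay:
phi = 360 * f * t_delay
    = 360 * 9801.7 * 0.007725
    = 27258.53 degrees
    mod 360 = 258.53 degrees

258.53 degrees


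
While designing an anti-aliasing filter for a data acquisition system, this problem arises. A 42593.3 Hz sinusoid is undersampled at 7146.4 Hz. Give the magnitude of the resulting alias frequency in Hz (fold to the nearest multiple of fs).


Compute the nearest integer multiple of fs to the signal:
n = round(42593.3 / 7146.4) = 6
f_alias = |42593.3 - 6 * 7146.4|
        = |42593.3 - 42878.4|
        = 285.1 Hz

285.1


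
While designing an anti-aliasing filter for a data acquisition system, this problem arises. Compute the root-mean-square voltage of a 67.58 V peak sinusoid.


RMS voltage for a sinusoidal waveform:
V_rms = V_peak / sqrt(2)
      = 67.58 / 1.414214
      = 47.786 V

47.786 V


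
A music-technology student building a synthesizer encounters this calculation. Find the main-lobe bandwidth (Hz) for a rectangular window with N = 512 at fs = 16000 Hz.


Main lobe width for a rectangular window:
Width = 2 * fs / N
      = 2 * 16000 / 512
      = 32000 / 512
      = 62.5 Hz

62.5 Hz


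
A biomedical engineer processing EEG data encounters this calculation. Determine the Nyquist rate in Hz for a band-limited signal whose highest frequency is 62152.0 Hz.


The Nyquist rate is twice the maximum frequency component.
fs_min = 2 * fmax
      = 2 * 62152.0
      = 124304.0 Hz

124304.0


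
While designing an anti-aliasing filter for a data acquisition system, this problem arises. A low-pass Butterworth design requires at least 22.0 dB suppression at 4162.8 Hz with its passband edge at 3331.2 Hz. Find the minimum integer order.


Butterworth filter order formula:
n = log10(10^(A/10) - 1) / (2 * log10(f_stop/f_pass))
10^(22.0/10) - 1 = 157.4893
f_stop/f_pass = 4162.8 / 3331.2 = 1.2496
n = 11.3512 -> ceil = 12

12


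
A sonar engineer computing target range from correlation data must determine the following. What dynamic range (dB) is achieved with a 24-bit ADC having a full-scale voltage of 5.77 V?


Dynamic range from full-scale to LSB:
V_min = V_max / 2^bits = 5.77 / 2^24
DR = 20 * log10(V_max / V_min)
   = 20 * log10(2^24)
   = 20 * 24 * log10(2)
   = 144.49 dB

144.49 dB


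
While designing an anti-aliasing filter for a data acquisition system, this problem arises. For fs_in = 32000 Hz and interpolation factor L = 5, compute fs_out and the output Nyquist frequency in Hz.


Step 1 — output sample rate after interpolation by L:
fs_out = L * fs_in = 5 * 32000 = 160000 Hz

Step 2 — Nyquist frequency of the output stream:
f_Nyq = fs_out / 2 = 160000 / 2 = 80000.0 Hz

fs_out = 160000 Hz; f_Nyquist = 80000.0 Hz


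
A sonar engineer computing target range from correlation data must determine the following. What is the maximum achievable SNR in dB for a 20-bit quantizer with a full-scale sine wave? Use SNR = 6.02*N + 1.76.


Theoretical SNR for a full-scale sinusoid:
SNR = 6.02 * N + 1.76
    = 6.02 * 20 + 1.76
    = 120.4 + 1.76
    = 122.16 dB

122.16 dB


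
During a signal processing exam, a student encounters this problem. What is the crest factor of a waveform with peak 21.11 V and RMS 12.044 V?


Crest factor is the ratio of peak to RMS:
CF = V_peak / V_rms
   = 21.11 / 12.044
   = 1.7527

1.7527


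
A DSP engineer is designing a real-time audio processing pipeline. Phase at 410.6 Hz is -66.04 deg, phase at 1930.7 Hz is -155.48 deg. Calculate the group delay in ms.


Group delay from phase difference:
tau = -d(phi)/d(omega)
d(phi) = -89.44 deg = -1.561022 rad
d(omega) = 2*pi*(1930.7 - 410.6) = 9551.07 rad/s
tau = -(-1.561022) / 9551.07
    = 0.1634 ms

0.1634 ms


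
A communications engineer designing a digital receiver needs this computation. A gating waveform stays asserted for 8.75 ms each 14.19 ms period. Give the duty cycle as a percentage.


Duty cycle as a percentage:
DC = (t_on / T) * 100
   = (8.75 / 14.19) * 100
   = 0.616631 * 100
   = 61.66 %

61.66 %


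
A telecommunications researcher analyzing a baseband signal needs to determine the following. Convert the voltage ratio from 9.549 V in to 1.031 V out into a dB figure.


Voltage gain in dB:
G = 20 * log10(Vout / Vin)
  = 20 * log10(1.031 / 9.549)
  = 20 * log10(0.107969)
  = 20 * -0.966699
  = -19.33 dB

-19.33 dB


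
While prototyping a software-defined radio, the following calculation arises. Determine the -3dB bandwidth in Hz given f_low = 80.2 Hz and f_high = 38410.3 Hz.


Bandwidth is the difference of -3dB frequencies:
BW = f_high - f_low
   = 38410.3 - 80.2
   = 38330.1 Hz

38330.1 Hz


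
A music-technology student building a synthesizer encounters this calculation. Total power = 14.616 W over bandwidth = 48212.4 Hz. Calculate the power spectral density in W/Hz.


Power spectral density:
PSD = P / BW
    = 14.616 / 48212.4
    = 0.00030316 W/Hz

0.00030316 W/Hz


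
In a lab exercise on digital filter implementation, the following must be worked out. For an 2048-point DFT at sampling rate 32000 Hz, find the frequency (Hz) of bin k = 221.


Frequency of DFT bin k:
f_k = k * fs / N
    = 221 * 32000 / 2048
    = 7072000 / 2048
    = 3453.125 Hz

3453.125 Hz


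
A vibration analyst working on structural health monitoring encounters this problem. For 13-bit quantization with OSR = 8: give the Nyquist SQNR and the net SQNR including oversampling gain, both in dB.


Step 1 — baseline SQNR at Nyquist:
SQNR_base = 6.02*N + 1.76
          = 6.02*13 + 1.76
          = 80.02 dB

Step 2 — oversampling processing gain:
G = 10*log10(OSR) = 10*log10(8) = 9.03 dB

Step 3 — total:
SQNR_total = 80.02 + 9.03 = 89.05 dB

Base SQNR = 80.02 dB; oversampled SQNR = 89.05 dB


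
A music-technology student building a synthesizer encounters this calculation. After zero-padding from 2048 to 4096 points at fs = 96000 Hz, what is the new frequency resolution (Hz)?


Frequency resolution after zero-padding:
N_padded = 2048 * 2 = 4096
df = fs / N_padded
   = 96000 / 4096
   = 23.4375 Hz

23.4375 Hz


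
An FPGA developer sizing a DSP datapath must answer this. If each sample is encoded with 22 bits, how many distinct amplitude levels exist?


Number of quantization levels = 2^N
= 2^22
= 4194304

4194304


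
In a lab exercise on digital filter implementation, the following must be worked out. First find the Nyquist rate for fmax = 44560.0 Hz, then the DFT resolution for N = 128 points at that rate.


Step 1 — Nyquist sampling rate:
fs = 2 * fmax = 2 * 44560.0 = 89120.0 Hz

Step 2 — DFT bin spacing:
df = fs / N = 89120.0 / 128 = 696.25 Hz

696.25 Hz


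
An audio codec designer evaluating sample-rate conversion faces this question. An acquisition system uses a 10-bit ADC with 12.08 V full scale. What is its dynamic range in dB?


Dynamic range from full-scale to LSB:
V_min = V_max / 2^bits = 12.08 / 2^10
DR = 20 * log10(V_max / V_min)
   = 20 * log10(2^10)
   = 20 * 10 * log10(2)
   = 60.21 dB

60.21 dB


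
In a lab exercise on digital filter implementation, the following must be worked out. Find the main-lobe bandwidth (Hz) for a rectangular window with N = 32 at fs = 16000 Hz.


Main lobe width for a rectangular window:
Width = 2 * fs / N
      = 2 * 16000 / 32
      = 32000 / 32
      = 1000.0 Hz

1000.0 Hz


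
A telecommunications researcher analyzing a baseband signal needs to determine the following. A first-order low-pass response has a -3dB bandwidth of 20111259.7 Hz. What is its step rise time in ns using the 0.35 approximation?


Rise time from bandwidth relationship:
tr = 0.35 / BW
   = 0.35 / 20111259.7
   = 1.740318634e-08 s
   = 17.4032 ns

17.4032 ns


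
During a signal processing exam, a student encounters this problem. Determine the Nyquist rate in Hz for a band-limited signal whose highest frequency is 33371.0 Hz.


The Nyquist rate is twice the maximum frequency component.
fs_min = 2 * fmax
      = 2 * 33371.0
      = 66742.0 Hz

66742.0
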